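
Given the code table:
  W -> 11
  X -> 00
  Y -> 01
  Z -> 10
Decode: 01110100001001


Decoding:
01 -> Y
11 -> W
01 -> Y
00 -> X
00 -> X
10 -> Z
01 -> Y


Result: YWYXXZY


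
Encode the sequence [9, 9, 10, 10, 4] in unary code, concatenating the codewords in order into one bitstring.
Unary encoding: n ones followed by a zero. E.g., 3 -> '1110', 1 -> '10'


Encode each number as n ones followed by a terminating 0:
  9 -> 1111111110 (10 bits)
  9 -> 1111111110 (10 bits)
  10 -> 11111111110 (11 bits)
  10 -> 11111111110 (11 bits)
  4 -> 11110 (5 bits)
Total length = 10 + 10 + 11 + 11 + 5 = 47 bits.

Unary([9, 9, 10, 10, 4]) = 11111111101111111110111111111101111111111011110 (47 bits)


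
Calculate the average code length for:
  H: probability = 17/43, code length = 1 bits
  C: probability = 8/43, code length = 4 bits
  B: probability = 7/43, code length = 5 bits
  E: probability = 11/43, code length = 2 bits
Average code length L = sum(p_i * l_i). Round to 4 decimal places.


Weighted contributions p_i * l_i:
  H: (17/43) * 1 = 17/43
  C: (8/43) * 4 = 32/43
  B: (7/43) * 5 = 35/43
  E: (11/43) * 2 = 22/43
Sum = (17 + 32 + 35 + 22)/43 = 106/43

L = 106/43 = 2.4651 bits/symbol


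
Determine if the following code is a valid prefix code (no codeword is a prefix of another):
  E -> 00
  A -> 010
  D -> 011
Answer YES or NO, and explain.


Checking each pair (does one codeword prefix another?):
  E='00' vs A='010': no prefix
  E='00' vs D='011': no prefix
  A='010' vs E='00': no prefix
  A='010' vs D='011': no prefix
  D='011' vs E='00': no prefix
  D='011' vs A='010': no prefix
No violation found over all pairs.

YES -- this is a valid prefix code. No codeword is a prefix of any other codeword.


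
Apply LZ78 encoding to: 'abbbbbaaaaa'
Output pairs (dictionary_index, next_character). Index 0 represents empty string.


LZ78 encoding steps:
Dictionary: {0: ''}
Step 1: w='' (idx 0), next='a' -> output (0, 'a'), add 'a' as idx 1
Step 2: w='' (idx 0), next='b' -> output (0, 'b'), add 'b' as idx 2
Step 3: w='b' (idx 2), next='b' -> output (2, 'b'), add 'bb' as idx 3
Step 4: w='bb' (idx 3), next='a' -> output (3, 'a'), add 'bba' as idx 4
Step 5: w='a' (idx 1), next='a' -> output (1, 'a'), add 'aa' as idx 5
Step 6: w='aa' (idx 5), end of input -> output (5, '')


Encoded: [(0, 'a'), (0, 'b'), (2, 'b'), (3, 'a'), (1, 'a'), (5, '')]


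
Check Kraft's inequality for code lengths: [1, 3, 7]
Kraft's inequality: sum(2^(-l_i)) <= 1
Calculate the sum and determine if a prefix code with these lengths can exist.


Sum = 2^(-1) + 2^(-3) + 2^(-7)
    = 0.5 + 0.125 + 0.0078125
    = 81/128 = 0.6328125
Since 0.6328125 <= 1, Kraft's inequality IS satisfied.
A prefix code with these lengths CAN exist.

Kraft sum = 0.6328125. Satisfied.


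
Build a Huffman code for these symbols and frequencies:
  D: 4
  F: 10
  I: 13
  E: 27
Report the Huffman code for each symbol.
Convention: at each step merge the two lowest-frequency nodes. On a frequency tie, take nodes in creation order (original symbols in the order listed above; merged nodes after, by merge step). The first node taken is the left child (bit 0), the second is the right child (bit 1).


Huffman tree construction:
Step 1: Merge D(4) + F(10) = 14
Step 2: Merge I(13) + (D+F)(14) = 27
Step 3: Merge E(27) + (I+(D+F))(27) = 54
Read each symbol's code off the tree from the root (left child = 0, right child = 1).

Codes:
  D: 110 (length 3)
  F: 111 (length 3)
  I: 10 (length 2)
  E: 0 (length 1)
Average code length: 95/54 = 1.7593 bits/symbol


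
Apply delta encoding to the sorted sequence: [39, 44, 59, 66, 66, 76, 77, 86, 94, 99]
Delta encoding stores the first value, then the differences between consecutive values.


First value: 39
Deltas:
  44 - 39 = 5
  59 - 44 = 15
  66 - 59 = 7
  66 - 66 = 0
  76 - 66 = 10
  77 - 76 = 1
  86 - 77 = 9
  94 - 86 = 8
  99 - 94 = 5


Delta encoded: [39, 5, 15, 7, 0, 10, 1, 9, 8, 5]


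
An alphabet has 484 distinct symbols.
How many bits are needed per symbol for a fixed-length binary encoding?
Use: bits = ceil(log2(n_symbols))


log2(484) = 8.9189
Bracket: 2^8 = 256 < 484 <= 2^9 = 512
So ceil(log2(484)) = 9

bits = ceil(log2(484)) = ceil(8.9189) = 9 bits


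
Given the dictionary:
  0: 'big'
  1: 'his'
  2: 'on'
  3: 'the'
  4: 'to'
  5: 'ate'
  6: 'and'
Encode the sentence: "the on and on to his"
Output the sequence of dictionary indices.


Look up each word in the dictionary:
  'the' -> 3
  'on' -> 2
  'and' -> 6
  'on' -> 2
  'to' -> 4
  'his' -> 1

Encoded: [3, 2, 6, 2, 4, 1]


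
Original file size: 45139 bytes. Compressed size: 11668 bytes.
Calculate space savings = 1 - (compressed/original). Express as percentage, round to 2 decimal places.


ratio = compressed/original = 11668/45139 = 0.25849
savings = 1 - ratio = 1 - 0.25849 = 0.74151
as a percentage: 0.74151 * 100 = 74.15%

Space savings = 1 - 11668/45139 = 74.15%


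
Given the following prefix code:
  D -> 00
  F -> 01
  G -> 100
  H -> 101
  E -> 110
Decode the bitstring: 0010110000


Decoding step by step:
Bits 00 -> D
Bits 101 -> H
Bits 100 -> G
Bits 00 -> D


Decoded message: DHGD


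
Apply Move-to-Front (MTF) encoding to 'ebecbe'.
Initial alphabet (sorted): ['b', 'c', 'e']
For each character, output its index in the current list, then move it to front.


MTF encoding:
'e': index 2 in ['b', 'c', 'e'] -> ['e', 'b', 'c']
'b': index 1 in ['e', 'b', 'c'] -> ['b', 'e', 'c']
'e': index 1 in ['b', 'e', 'c'] -> ['e', 'b', 'c']
'c': index 2 in ['e', 'b', 'c'] -> ['c', 'e', 'b']
'b': index 2 in ['c', 'e', 'b'] -> ['b', 'c', 'e']
'e': index 2 in ['b', 'c', 'e'] -> ['e', 'b', 'c']


Output: [2, 1, 1, 2, 2, 2]


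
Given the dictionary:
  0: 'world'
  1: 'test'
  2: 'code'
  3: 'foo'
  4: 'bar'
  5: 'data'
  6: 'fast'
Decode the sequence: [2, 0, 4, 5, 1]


Look up each index in the dictionary:
  2 -> 'code'
  0 -> 'world'
  4 -> 'bar'
  5 -> 'data'
  1 -> 'test'

Decoded: "code world bar data test"


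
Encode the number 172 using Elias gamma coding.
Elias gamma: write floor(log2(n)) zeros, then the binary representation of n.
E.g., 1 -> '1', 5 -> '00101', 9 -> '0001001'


num_bits = floor(log2(172)) + 1 = 8
leading_zeros = num_bits - 1 = 7
binary(172) = 10101100

Elias gamma(172) = '0000000' + '10101100' = 000000010101100 (15 bits)


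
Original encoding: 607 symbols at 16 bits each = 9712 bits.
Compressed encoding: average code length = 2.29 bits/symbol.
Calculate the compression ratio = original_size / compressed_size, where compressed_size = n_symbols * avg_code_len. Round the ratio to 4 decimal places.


original_size = n_symbols * orig_bits = 607 * 16 = 9712 bits
compressed_size = n_symbols * avg_code_len = 607 * 2.29 = 1390.03 bits
ratio = original_size / compressed_size = 9712 / 1390.03 = 6.9869

Compression ratio = 6.9869


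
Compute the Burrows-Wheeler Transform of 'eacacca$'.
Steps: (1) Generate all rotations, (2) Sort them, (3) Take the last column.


Rotations (sorted):
  0: $eacacca -> last char: a
  1: a$eacacc -> last char: c
  2: acacca$e -> last char: e
  3: acca$eac -> last char: c
  4: ca$eacac -> last char: c
  5: cacca$ea -> last char: a
  6: cca$eaca -> last char: a
  7: eacacca$ -> last char: $


BWT = aceccaa$


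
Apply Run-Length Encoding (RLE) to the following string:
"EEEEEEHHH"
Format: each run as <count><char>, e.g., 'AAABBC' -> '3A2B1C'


Scanning runs left to right:
  i=0: run of 'E' x 6 -> '6E'
  i=6: run of 'H' x 3 -> '3H'

RLE = 6E3H


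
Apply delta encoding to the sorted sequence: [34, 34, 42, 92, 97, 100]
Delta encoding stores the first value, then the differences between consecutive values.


First value: 34
Deltas:
  34 - 34 = 0
  42 - 34 = 8
  92 - 42 = 50
  97 - 92 = 5
  100 - 97 = 3


Delta encoded: [34, 0, 8, 50, 5, 3]


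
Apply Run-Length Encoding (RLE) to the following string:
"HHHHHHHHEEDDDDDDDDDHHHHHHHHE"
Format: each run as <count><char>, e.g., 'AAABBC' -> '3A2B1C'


Scanning runs left to right:
  i=0: run of 'H' x 8 -> '8H'
  i=8: run of 'E' x 2 -> '2E'
  i=10: run of 'D' x 9 -> '9D'
  i=19: run of 'H' x 8 -> '8H'
  i=27: run of 'E' x 1 -> '1E'

RLE = 8H2E9D8H1E


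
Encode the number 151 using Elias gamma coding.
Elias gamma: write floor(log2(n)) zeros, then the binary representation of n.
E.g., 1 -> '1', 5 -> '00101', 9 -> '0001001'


num_bits = floor(log2(151)) + 1 = 8
leading_zeros = num_bits - 1 = 7
binary(151) = 10010111

Elias gamma(151) = '0000000' + '10010111' = 000000010010111 (15 bits)


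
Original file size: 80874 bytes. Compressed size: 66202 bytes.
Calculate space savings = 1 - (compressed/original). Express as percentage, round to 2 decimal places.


ratio = compressed/original = 66202/80874 = 0.818582
savings = 1 - ratio = 1 - 0.818582 = 0.181418
as a percentage: 0.181418 * 100 = 18.14%

Space savings = 1 - 66202/80874 = 18.14%


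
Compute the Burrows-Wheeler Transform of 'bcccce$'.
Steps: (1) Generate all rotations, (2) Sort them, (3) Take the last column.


Rotations (sorted):
  0: $bcccce -> last char: e
  1: bcccce$ -> last char: $
  2: cccce$b -> last char: b
  3: ccce$bc -> last char: c
  4: cce$bcc -> last char: c
  5: ce$bccc -> last char: c
  6: e$bcccc -> last char: c


BWT = e$bcccc


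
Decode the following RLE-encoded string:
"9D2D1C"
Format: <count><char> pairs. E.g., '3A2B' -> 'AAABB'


Expanding each <count><char> pair:
  9D -> 'DDDDDDDDD'
  2D -> 'DD'
  1C -> 'C'

Decoded = DDDDDDDDDDDC


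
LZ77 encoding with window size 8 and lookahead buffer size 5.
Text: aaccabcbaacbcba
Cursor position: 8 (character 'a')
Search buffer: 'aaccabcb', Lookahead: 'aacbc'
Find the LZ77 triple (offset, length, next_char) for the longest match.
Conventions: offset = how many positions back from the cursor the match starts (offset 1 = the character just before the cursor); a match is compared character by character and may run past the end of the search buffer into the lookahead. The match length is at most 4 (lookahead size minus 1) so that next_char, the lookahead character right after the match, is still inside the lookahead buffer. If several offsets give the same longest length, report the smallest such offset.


Try each offset into the search buffer:
  offset=1 (pos 7, char 'b'): match length 0
  offset=2 (pos 6, char 'c'): match length 0
  offset=3 (pos 5, char 'b'): match length 0
  offset=4 (pos 4, char 'a'): match length 1
  offset=5 (pos 3, char 'c'): match length 0
  offset=6 (pos 2, char 'c'): match length 0
  offset=7 (pos 1, char 'a'): match length 1
  offset=8 (pos 0, char 'a'): match length 3
Longest match has length 3 at offset 8.
next_char = character at position 8 + 3 = 11 -> 'b'

Best match: offset=8, length=3 (matching 'aac' starting at position 0)
LZ77 triple: (8, 3, 'b')


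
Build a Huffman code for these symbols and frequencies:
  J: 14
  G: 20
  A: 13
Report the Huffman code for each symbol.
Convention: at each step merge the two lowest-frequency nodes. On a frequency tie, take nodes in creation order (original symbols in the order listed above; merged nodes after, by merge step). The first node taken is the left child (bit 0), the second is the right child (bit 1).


Huffman tree construction:
Step 1: Merge A(13) + J(14) = 27
Step 2: Merge G(20) + (A+J)(27) = 47
Read each symbol's code off the tree from the root (left child = 0, right child = 1).

Codes:
  J: 11 (length 2)
  G: 0 (length 1)
  A: 10 (length 2)
Average code length: 74/47 = 1.5745 bits/symbol


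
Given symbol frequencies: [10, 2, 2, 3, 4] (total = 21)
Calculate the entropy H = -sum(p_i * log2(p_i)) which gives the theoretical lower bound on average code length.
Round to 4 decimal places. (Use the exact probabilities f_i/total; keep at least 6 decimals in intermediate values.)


Per-symbol terms -p_i * log2(p_i) with p_i = f_i/21:
  p = 10/21 = 0.476190: log2(p) = -1.070389, -p*log2(p) = 0.509709
  p = 2/21 = 0.095238: log2(p) = -3.392317, -p*log2(p) = 0.323078
  p = 2/21 = 0.095238: log2(p) = -3.392317, -p*log2(p) = 0.323078
  p = 3/21 = 0.142857: log2(p) = -2.807355, -p*log2(p) = 0.401051
  p = 4/21 = 0.190476: log2(p) = -2.392317, -p*log2(p) = 0.455680
H = 0.509709 + 0.323078 + 0.323078 + 0.401051 + 0.455680 = 2.012596

H = 2.0126 bits/symbol


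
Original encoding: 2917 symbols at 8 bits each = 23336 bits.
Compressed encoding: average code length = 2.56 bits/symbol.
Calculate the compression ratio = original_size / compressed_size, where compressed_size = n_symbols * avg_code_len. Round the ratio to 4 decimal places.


original_size = n_symbols * orig_bits = 2917 * 8 = 23336 bits
compressed_size = n_symbols * avg_code_len = 2917 * 2.56 = 7467.52 bits
ratio = original_size / compressed_size = 23336 / 7467.52 = 3.125

Compression ratio = 3.125


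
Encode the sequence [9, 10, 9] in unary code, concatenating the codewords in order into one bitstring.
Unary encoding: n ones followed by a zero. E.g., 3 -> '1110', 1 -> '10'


Encode each number as n ones followed by a terminating 0:
  9 -> 1111111110 (10 bits)
  10 -> 11111111110 (11 bits)
  9 -> 1111111110 (10 bits)
Total length = 10 + 11 + 10 = 31 bits.

Unary([9, 10, 9]) = 1111111110111111111101111111110 (31 bits)


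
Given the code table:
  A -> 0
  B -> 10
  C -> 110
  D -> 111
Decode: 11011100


Decoding:
110 -> C
111 -> D
0 -> A
0 -> A


Result: CDAA


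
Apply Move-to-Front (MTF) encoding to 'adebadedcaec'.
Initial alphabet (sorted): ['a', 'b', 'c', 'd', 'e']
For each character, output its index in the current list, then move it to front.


MTF encoding:
'a': index 0 in ['a', 'b', 'c', 'd', 'e'] -> ['a', 'b', 'c', 'd', 'e']
'd': index 3 in ['a', 'b', 'c', 'd', 'e'] -> ['d', 'a', 'b', 'c', 'e']
'e': index 4 in ['d', 'a', 'b', 'c', 'e'] -> ['e', 'd', 'a', 'b', 'c']
'b': index 3 in ['e', 'd', 'a', 'b', 'c'] -> ['b', 'e', 'd', 'a', 'c']
'a': index 3 in ['b', 'e', 'd', 'a', 'c'] -> ['a', 'b', 'e', 'd', 'c']
'd': index 3 in ['a', 'b', 'e', 'd', 'c'] -> ['d', 'a', 'b', 'e', 'c']
'e': index 3 in ['d', 'a', 'b', 'e', 'c'] -> ['e', 'd', 'a', 'b', 'c']
'd': index 1 in ['e', 'd', 'a', 'b', 'c'] -> ['d', 'e', 'a', 'b', 'c']
'c': index 4 in ['d', 'e', 'a', 'b', 'c'] -> ['c', 'd', 'e', 'a', 'b']
'a': index 3 in ['c', 'd', 'e', 'a', 'b'] -> ['a', 'c', 'd', 'e', 'b']
'e': index 3 in ['a', 'c', 'd', 'e', 'b'] -> ['e', 'a', 'c', 'd', 'b']
'c': index 2 in ['e', 'a', 'c', 'd', 'b'] -> ['c', 'e', 'a', 'd', 'b']


Output: [0, 3, 4, 3, 3, 3, 3, 1, 4, 3, 3, 2]


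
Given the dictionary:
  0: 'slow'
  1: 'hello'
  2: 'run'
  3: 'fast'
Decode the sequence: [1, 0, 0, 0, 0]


Look up each index in the dictionary:
  1 -> 'hello'
  0 -> 'slow'
  0 -> 'slow'
  0 -> 'slow'
  0 -> 'slow'

Decoded: "hello slow slow slow slow"


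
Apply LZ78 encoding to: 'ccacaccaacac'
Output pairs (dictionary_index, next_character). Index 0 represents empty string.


LZ78 encoding steps:
Dictionary: {0: ''}
Step 1: w='' (idx 0), next='c' -> output (0, 'c'), add 'c' as idx 1
Step 2: w='c' (idx 1), next='a' -> output (1, 'a'), add 'ca' as idx 2
Step 3: w='ca' (idx 2), next='c' -> output (2, 'c'), add 'cac' as idx 3
Step 4: w='ca' (idx 2), next='a' -> output (2, 'a'), add 'caa' as idx 4
Step 5: w='cac' (idx 3), end of input -> output (3, '')


Encoded: [(0, 'c'), (1, 'a'), (2, 'c'), (2, 'a'), (3, '')]


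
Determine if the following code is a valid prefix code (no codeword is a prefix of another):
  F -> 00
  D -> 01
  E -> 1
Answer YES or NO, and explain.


Checking each pair (does one codeword prefix another?):
  F='00' vs D='01': no prefix
  F='00' vs E='1': no prefix
  D='01' vs F='00': no prefix
  D='01' vs E='1': no prefix
  E='1' vs F='00': no prefix
  E='1' vs D='01': no prefix
No violation found over all pairs.

YES -- this is a valid prefix code. No codeword is a prefix of any other codeword.


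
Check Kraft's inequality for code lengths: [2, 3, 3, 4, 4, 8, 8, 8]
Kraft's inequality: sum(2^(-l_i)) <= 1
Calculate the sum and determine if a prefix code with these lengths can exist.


Sum = 2^(-2) + 2^(-3) + 2^(-3) + 2^(-4) + 2^(-4) + 2^(-8) + 2^(-8) + 2^(-8)
    = 0.25 + 0.125 + 0.125 + 0.0625 + 0.0625 + 0.00390625 + 0.00390625 + 0.00390625
    = 163/256 = 0.63671875
Since 0.63671875 <= 1, Kraft's inequality IS satisfied.
A prefix code with these lengths CAN exist.

Kraft sum = 0.63671875. Satisfied.


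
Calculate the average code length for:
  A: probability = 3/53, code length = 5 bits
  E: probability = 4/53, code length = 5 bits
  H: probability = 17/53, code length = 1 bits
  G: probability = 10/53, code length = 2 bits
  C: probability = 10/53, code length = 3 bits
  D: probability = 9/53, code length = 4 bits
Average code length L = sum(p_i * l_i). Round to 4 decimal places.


Weighted contributions p_i * l_i:
  A: (3/53) * 5 = 15/53
  E: (4/53) * 5 = 20/53
  H: (17/53) * 1 = 17/53
  G: (10/53) * 2 = 20/53
  C: (10/53) * 3 = 30/53
  D: (9/53) * 4 = 36/53
Sum = (15 + 20 + 17 + 20 + 30 + 36)/53 = 138/53

L = 138/53 = 2.6038 bits/symbol


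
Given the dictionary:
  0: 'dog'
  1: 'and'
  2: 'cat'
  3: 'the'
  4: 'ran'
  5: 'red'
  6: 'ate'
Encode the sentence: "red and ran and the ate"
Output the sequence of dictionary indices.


Look up each word in the dictionary:
  'red' -> 5
  'and' -> 1
  'ran' -> 4
  'and' -> 1
  'the' -> 3
  'ate' -> 6

Encoded: [5, 1, 4, 1, 3, 6]


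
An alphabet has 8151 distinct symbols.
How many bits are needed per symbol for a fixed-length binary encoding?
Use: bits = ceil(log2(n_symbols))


log2(8151) = 12.9928
Bracket: 2^12 = 4096 < 8151 <= 2^13 = 8192
So ceil(log2(8151)) = 13

bits = ceil(log2(8151)) = ceil(12.9928) = 13 bits


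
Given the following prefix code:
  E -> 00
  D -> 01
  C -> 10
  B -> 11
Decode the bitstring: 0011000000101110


Decoding step by step:
Bits 00 -> E
Bits 11 -> B
Bits 00 -> E
Bits 00 -> E
Bits 00 -> E
Bits 10 -> C
Bits 11 -> B
Bits 10 -> C


Decoded message: EBEEECBC


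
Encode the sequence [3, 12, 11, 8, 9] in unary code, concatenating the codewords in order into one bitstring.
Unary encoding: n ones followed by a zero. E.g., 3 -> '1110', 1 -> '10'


Encode each number as n ones followed by a terminating 0:
  3 -> 1110 (4 bits)
  12 -> 1111111111110 (13 bits)
  11 -> 111111111110 (12 bits)
  8 -> 111111110 (9 bits)
  9 -> 1111111110 (10 bits)
Total length = 4 + 13 + 12 + 9 + 10 = 48 bits.

Unary([3, 12, 11, 8, 9]) = 111011111111111101111111111101111111101111111110 (48 bits)


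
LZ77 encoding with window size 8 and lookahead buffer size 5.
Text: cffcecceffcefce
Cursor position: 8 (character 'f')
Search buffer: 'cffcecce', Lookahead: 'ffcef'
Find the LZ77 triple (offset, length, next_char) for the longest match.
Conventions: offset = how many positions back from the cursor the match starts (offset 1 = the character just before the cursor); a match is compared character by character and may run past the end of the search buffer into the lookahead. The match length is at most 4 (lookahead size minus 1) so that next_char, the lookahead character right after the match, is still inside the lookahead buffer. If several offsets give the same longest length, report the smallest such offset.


Try each offset into the search buffer:
  offset=1 (pos 7, char 'e'): match length 0
  offset=2 (pos 6, char 'c'): match length 0
  offset=3 (pos 5, char 'c'): match length 0
  offset=4 (pos 4, char 'e'): match length 0
  offset=5 (pos 3, char 'c'): match length 0
  offset=6 (pos 2, char 'f'): match length 1
  offset=7 (pos 1, char 'f'): match length 4
  offset=8 (pos 0, char 'c'): match length 0
Longest match has length 4 at offset 7.
next_char = character at position 8 + 4 = 12 -> 'f'

Best match: offset=7, length=4 (matching 'ffce' starting at position 1)
LZ77 triple: (7, 4, 'f')


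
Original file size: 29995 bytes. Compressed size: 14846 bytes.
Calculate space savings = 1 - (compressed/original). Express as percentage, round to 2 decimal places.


ratio = compressed/original = 14846/29995 = 0.494949
savings = 1 - ratio = 1 - 0.494949 = 0.505051
as a percentage: 0.505051 * 100 = 50.51%

Space savings = 1 - 14846/29995 = 50.51%


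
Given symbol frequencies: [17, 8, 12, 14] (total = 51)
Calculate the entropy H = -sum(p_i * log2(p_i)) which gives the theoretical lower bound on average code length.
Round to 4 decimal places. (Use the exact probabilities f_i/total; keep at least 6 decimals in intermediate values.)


Per-symbol terms -p_i * log2(p_i) with p_i = f_i/51:
  p = 17/51 = 0.333333: log2(p) = -1.584963, -p*log2(p) = 0.528321
  p = 8/51 = 0.156863: log2(p) = -2.672425, -p*log2(p) = 0.419204
  p = 12/51 = 0.235294: log2(p) = -2.087463, -p*log2(p) = 0.491168
  p = 14/51 = 0.274510: log2(p) = -1.865070, -p*log2(p) = 0.511980
H = 0.528321 + 0.419204 + 0.491168 + 0.511980 = 1.950673

H = 1.9507 bits/symbol


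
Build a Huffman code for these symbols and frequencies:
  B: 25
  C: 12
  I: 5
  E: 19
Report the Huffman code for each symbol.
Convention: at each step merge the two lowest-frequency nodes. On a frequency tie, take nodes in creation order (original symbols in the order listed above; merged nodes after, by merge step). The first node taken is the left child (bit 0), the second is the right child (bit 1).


Huffman tree construction:
Step 1: Merge I(5) + C(12) = 17
Step 2: Merge (I+C)(17) + E(19) = 36
Step 3: Merge B(25) + ((I+C)+E)(36) = 61
Read each symbol's code off the tree from the root (left child = 0, right child = 1).

Codes:
  B: 0 (length 1)
  C: 101 (length 3)
  I: 100 (length 3)
  E: 11 (length 2)
Average code length: 114/61 = 1.8689 bits/symbol


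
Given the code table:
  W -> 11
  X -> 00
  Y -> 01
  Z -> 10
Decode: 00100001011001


Decoding:
00 -> X
10 -> Z
00 -> X
01 -> Y
01 -> Y
10 -> Z
01 -> Y


Result: XZXYYZY


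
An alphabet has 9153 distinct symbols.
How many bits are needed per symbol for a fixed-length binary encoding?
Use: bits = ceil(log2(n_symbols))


log2(9153) = 13.16
Bracket: 2^13 = 8192 < 9153 <= 2^14 = 16384
So ceil(log2(9153)) = 14

bits = ceil(log2(9153)) = ceil(13.16) = 14 bits


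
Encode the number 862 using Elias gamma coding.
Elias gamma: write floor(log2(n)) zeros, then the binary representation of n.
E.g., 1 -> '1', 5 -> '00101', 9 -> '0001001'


num_bits = floor(log2(862)) + 1 = 10
leading_zeros = num_bits - 1 = 9
binary(862) = 1101011110

Elias gamma(862) = '000000000' + '1101011110' = 0000000001101011110 (19 bits)


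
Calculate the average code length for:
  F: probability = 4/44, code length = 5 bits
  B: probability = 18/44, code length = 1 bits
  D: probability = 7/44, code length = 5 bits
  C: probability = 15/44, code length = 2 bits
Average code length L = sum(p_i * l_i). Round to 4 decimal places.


Weighted contributions p_i * l_i:
  F: (4/44) * 5 = 20/44
  B: (18/44) * 1 = 18/44
  D: (7/44) * 5 = 35/44
  C: (15/44) * 2 = 30/44
Sum = (20 + 18 + 35 + 30)/44 = 103/44

L = 103/44 = 2.3409 bits/symbol


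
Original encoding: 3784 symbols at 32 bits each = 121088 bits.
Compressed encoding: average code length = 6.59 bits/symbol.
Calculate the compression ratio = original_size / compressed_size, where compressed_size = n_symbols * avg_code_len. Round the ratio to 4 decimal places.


original_size = n_symbols * orig_bits = 3784 * 32 = 121088 bits
compressed_size = n_symbols * avg_code_len = 3784 * 6.59 = 24936.56 bits
ratio = original_size / compressed_size = 121088 / 24936.56 = 4.8558

Compression ratio = 4.8558


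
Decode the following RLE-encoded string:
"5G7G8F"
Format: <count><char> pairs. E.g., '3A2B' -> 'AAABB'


Expanding each <count><char> pair:
  5G -> 'GGGGG'
  7G -> 'GGGGGGG'
  8F -> 'FFFFFFFF'

Decoded = GGGGGGGGGGGGFFFFFFFF


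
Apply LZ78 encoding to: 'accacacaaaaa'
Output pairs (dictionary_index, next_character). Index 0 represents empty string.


LZ78 encoding steps:
Dictionary: {0: ''}
Step 1: w='' (idx 0), next='a' -> output (0, 'a'), add 'a' as idx 1
Step 2: w='' (idx 0), next='c' -> output (0, 'c'), add 'c' as idx 2
Step 3: w='c' (idx 2), next='a' -> output (2, 'a'), add 'ca' as idx 3
Step 4: w='ca' (idx 3), next='c' -> output (3, 'c'), add 'cac' as idx 4
Step 5: w='a' (idx 1), next='a' -> output (1, 'a'), add 'aa' as idx 5
Step 6: w='aa' (idx 5), next='a' -> output (5, 'a'), add 'aaa' as idx 6


Encoded: [(0, 'a'), (0, 'c'), (2, 'a'), (3, 'c'), (1, 'a'), (5, 'a')]


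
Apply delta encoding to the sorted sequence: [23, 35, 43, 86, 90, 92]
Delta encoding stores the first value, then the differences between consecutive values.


First value: 23
Deltas:
  35 - 23 = 12
  43 - 35 = 8
  86 - 43 = 43
  90 - 86 = 4
  92 - 90 = 2


Delta encoded: [23, 12, 8, 43, 4, 2]


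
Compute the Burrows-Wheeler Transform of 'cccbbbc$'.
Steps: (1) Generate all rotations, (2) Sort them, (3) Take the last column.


Rotations (sorted):
  0: $cccbbbc -> last char: c
  1: bbbc$ccc -> last char: c
  2: bbc$cccb -> last char: b
  3: bc$cccbb -> last char: b
  4: c$cccbbb -> last char: b
  5: cbbbc$cc -> last char: c
  6: ccbbbc$c -> last char: c
  7: cccbbbc$ -> last char: $


BWT = ccbbbcc$


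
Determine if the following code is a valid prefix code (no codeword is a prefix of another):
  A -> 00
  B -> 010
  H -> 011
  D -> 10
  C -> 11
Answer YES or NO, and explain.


Checking each pair (does one codeword prefix another?):
  A='00' vs B='010': no prefix
  A='00' vs H='011': no prefix
  A='00' vs D='10': no prefix
  A='00' vs C='11': no prefix
  B='010' vs A='00': no prefix
  B='010' vs H='011': no prefix
  B='010' vs D='10': no prefix
  B='010' vs C='11': no prefix
  H='011' vs A='00': no prefix
  H='011' vs B='010': no prefix
  H='011' vs D='10': no prefix
  H='011' vs C='11': no prefix
  D='10' vs A='00': no prefix
  D='10' vs B='010': no prefix
  D='10' vs H='011': no prefix
  D='10' vs C='11': no prefix
  C='11' vs A='00': no prefix
  C='11' vs B='010': no prefix
  C='11' vs H='011': no prefix
  C='11' vs D='10': no prefix
No violation found over all pairs.

YES -- this is a valid prefix code. No codeword is a prefix of any other codeword.


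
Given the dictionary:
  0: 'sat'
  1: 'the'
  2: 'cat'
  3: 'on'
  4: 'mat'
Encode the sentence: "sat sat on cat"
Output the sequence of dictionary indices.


Look up each word in the dictionary:
  'sat' -> 0
  'sat' -> 0
  'on' -> 3
  'cat' -> 2

Encoded: [0, 0, 3, 2]


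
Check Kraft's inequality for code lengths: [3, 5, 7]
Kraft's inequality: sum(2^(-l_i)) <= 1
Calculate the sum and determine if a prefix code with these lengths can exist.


Sum = 2^(-3) + 2^(-5) + 2^(-7)
    = 0.125 + 0.03125 + 0.0078125
    = 21/128 = 0.1640625
Since 0.1640625 <= 1, Kraft's inequality IS satisfied.
A prefix code with these lengths CAN exist.

Kraft sum = 0.1640625. Satisfied.


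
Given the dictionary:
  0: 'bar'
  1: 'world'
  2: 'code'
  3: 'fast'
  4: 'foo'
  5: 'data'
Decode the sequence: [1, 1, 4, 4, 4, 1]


Look up each index in the dictionary:
  1 -> 'world'
  1 -> 'world'
  4 -> 'foo'
  4 -> 'foo'
  4 -> 'foo'
  1 -> 'world'

Decoded: "world world foo foo foo world"


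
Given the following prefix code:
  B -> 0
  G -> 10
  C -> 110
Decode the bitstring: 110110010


Decoding step by step:
Bits 110 -> C
Bits 110 -> C
Bits 0 -> B
Bits 10 -> G


Decoded message: CCBG


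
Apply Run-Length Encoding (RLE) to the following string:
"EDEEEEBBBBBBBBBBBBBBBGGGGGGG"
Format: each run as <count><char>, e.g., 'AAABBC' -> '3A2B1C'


Scanning runs left to right:
  i=0: run of 'E' x 1 -> '1E'
  i=1: run of 'D' x 1 -> '1D'
  i=2: run of 'E' x 4 -> '4E'
  i=6: run of 'B' x 15 -> '15B'
  i=21: run of 'G' x 7 -> '7G'

RLE = 1E1D4E15B7G


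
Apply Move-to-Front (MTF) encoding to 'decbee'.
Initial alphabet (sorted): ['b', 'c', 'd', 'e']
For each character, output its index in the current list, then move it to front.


MTF encoding:
'd': index 2 in ['b', 'c', 'd', 'e'] -> ['d', 'b', 'c', 'e']
'e': index 3 in ['d', 'b', 'c', 'e'] -> ['e', 'd', 'b', 'c']
'c': index 3 in ['e', 'd', 'b', 'c'] -> ['c', 'e', 'd', 'b']
'b': index 3 in ['c', 'e', 'd', 'b'] -> ['b', 'c', 'e', 'd']
'e': index 2 in ['b', 'c', 'e', 'd'] -> ['e', 'b', 'c', 'd']
'e': index 0 in ['e', 'b', 'c', 'd'] -> ['e', 'b', 'c', 'd']


Output: [2, 3, 3, 3, 2, 0]


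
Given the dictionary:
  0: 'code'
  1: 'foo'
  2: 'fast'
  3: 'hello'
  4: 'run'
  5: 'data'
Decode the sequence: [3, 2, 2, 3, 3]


Look up each index in the dictionary:
  3 -> 'hello'
  2 -> 'fast'
  2 -> 'fast'
  3 -> 'hello'
  3 -> 'hello'

Decoded: "hello fast fast hello hello"


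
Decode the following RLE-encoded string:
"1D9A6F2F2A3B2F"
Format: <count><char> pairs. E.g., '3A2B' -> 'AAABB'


Expanding each <count><char> pair:
  1D -> 'D'
  9A -> 'AAAAAAAAA'
  6F -> 'FFFFFF'
  2F -> 'FF'
  2A -> 'AA'
  3B -> 'BBB'
  2F -> 'FF'

Decoded = DAAAAAAAAAFFFFFFFFAABBBFF


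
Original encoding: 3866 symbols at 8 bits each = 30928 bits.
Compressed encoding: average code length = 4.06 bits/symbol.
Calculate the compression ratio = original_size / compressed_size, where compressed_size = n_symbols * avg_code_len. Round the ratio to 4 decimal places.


original_size = n_symbols * orig_bits = 3866 * 8 = 30928 bits
compressed_size = n_symbols * avg_code_len = 3866 * 4.06 = 15695.96 bits
ratio = original_size / compressed_size = 30928 / 15695.96 = 1.9704

Compression ratio = 1.9704


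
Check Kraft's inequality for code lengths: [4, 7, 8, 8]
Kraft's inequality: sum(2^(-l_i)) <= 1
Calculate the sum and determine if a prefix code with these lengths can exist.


Sum = 2^(-4) + 2^(-7) + 2^(-8) + 2^(-8)
    = 0.0625 + 0.0078125 + 0.00390625 + 0.00390625
    = 20/256 = 0.078125
Since 0.078125 <= 1, Kraft's inequality IS satisfied.
A prefix code with these lengths CAN exist.

Kraft sum = 0.078125. Satisfied.


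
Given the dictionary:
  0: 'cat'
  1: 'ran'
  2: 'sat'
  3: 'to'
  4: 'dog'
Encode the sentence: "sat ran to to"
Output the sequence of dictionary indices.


Look up each word in the dictionary:
  'sat' -> 2
  'ran' -> 1
  'to' -> 3
  'to' -> 3

Encoded: [2, 1, 3, 3]


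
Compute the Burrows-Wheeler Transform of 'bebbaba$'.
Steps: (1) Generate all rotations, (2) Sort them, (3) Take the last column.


Rotations (sorted):
  0: $bebbaba -> last char: a
  1: a$bebbab -> last char: b
  2: aba$bebb -> last char: b
  3: ba$bebba -> last char: a
  4: baba$beb -> last char: b
  5: bbaba$be -> last char: e
  6: bebbaba$ -> last char: $
  7: ebbaba$b -> last char: b


BWT = abbabe$b


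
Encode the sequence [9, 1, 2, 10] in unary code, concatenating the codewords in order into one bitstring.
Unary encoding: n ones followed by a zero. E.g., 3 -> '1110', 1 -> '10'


Encode each number as n ones followed by a terminating 0:
  9 -> 1111111110 (10 bits)
  1 -> 10 (2 bits)
  2 -> 110 (3 bits)
  10 -> 11111111110 (11 bits)
Total length = 10 + 2 + 3 + 11 = 26 bits.

Unary([9, 1, 2, 10]) = 11111111101011011111111110 (26 bits)


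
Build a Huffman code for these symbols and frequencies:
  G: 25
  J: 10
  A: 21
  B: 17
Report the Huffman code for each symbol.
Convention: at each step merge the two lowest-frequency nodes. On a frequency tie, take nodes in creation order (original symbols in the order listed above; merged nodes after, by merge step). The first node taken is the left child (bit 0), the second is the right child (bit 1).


Huffman tree construction:
Step 1: Merge J(10) + B(17) = 27
Step 2: Merge A(21) + G(25) = 46
Step 3: Merge (J+B)(27) + (A+G)(46) = 73
Read each symbol's code off the tree from the root (left child = 0, right child = 1).

Codes:
  G: 11 (length 2)
  J: 00 (length 2)
  A: 10 (length 2)
  B: 01 (length 2)
Average code length: 146/73 = 2.0000 bits/symbol


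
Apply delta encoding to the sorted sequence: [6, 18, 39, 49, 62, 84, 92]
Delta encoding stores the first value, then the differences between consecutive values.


First value: 6
Deltas:
  18 - 6 = 12
  39 - 18 = 21
  49 - 39 = 10
  62 - 49 = 13
  84 - 62 = 22
  92 - 84 = 8


Delta encoded: [6, 12, 21, 10, 13, 22, 8]


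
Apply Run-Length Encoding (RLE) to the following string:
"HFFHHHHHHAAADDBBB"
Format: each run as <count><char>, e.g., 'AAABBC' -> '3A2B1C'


Scanning runs left to right:
  i=0: run of 'H' x 1 -> '1H'
  i=1: run of 'F' x 2 -> '2F'
  i=3: run of 'H' x 6 -> '6H'
  i=9: run of 'A' x 3 -> '3A'
  i=12: run of 'D' x 2 -> '2D'
  i=14: run of 'B' x 3 -> '3B'

RLE = 1H2F6H3A2D3B


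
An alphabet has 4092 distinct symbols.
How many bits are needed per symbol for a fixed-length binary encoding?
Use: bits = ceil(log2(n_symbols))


log2(4092) = 11.9986
Bracket: 2^11 = 2048 < 4092 <= 2^12 = 4096
So ceil(log2(4092)) = 12

bits = ceil(log2(4092)) = ceil(11.9986) = 12 bits


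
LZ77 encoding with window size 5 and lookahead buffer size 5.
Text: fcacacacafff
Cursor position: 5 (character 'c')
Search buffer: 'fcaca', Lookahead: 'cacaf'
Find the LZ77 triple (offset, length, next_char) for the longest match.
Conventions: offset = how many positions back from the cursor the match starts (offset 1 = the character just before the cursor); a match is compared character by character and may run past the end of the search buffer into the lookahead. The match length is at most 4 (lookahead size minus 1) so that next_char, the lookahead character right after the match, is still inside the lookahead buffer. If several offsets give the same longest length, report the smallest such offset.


Try each offset into the search buffer:
  offset=1 (pos 4, char 'a'): match length 0
  offset=2 (pos 3, char 'c'): match length 4
  offset=3 (pos 2, char 'a'): match length 0
  offset=4 (pos 1, char 'c'): match length 4
  offset=5 (pos 0, char 'f'): match length 0
Longest match has length 4, found at offsets 2, 4; take the smallest, offset 2.
next_char = character at position 5 + 4 = 9 -> 'f'

Best match: offset=2, length=4 (matching 'caca' starting at position 3)
LZ77 triple: (2, 4, 'f')


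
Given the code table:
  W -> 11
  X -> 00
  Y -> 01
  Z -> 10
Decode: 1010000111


Decoding:
10 -> Z
10 -> Z
00 -> X
01 -> Y
11 -> W


Result: ZZXYW


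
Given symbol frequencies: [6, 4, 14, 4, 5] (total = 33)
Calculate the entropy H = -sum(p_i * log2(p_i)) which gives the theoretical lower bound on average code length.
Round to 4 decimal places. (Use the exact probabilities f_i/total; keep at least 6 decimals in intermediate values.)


Per-symbol terms -p_i * log2(p_i) with p_i = f_i/33:
  p = 6/33 = 0.181818: log2(p) = -2.459432, -p*log2(p) = 0.447169
  p = 4/33 = 0.121212: log2(p) = -3.044394, -p*log2(p) = 0.369017
  p = 14/33 = 0.424242: log2(p) = -1.237039, -p*log2(p) = 0.524805
  p = 4/33 = 0.121212: log2(p) = -3.044394, -p*log2(p) = 0.369017
  p = 5/33 = 0.151515: log2(p) = -2.722466, -p*log2(p) = 0.412495
H = 0.447169 + 0.369017 + 0.524805 + 0.369017 + 0.412495 = 2.122503

H = 2.1225 bits/symbol


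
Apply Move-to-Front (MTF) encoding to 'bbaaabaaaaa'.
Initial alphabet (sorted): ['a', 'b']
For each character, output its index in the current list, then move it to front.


MTF encoding:
'b': index 1 in ['a', 'b'] -> ['b', 'a']
'b': index 0 in ['b', 'a'] -> ['b', 'a']
'a': index 1 in ['b', 'a'] -> ['a', 'b']
'a': index 0 in ['a', 'b'] -> ['a', 'b']
'a': index 0 in ['a', 'b'] -> ['a', 'b']
'b': index 1 in ['a', 'b'] -> ['b', 'a']
'a': index 1 in ['b', 'a'] -> ['a', 'b']
'a': index 0 in ['a', 'b'] -> ['a', 'b']
'a': index 0 in ['a', 'b'] -> ['a', 'b']
'a': index 0 in ['a', 'b'] -> ['a', 'b']
'a': index 0 in ['a', 'b'] -> ['a', 'b']


Output: [1, 0, 1, 0, 0, 1, 1, 0, 0, 0, 0]


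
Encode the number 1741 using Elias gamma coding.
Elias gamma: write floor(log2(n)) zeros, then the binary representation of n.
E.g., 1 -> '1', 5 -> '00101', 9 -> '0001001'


num_bits = floor(log2(1741)) + 1 = 11
leading_zeros = num_bits - 1 = 10
binary(1741) = 11011001101

Elias gamma(1741) = '0000000000' + '11011001101' = 000000000011011001101 (21 bits)


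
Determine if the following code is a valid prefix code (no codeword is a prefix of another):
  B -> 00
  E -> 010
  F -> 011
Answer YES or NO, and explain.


Checking each pair (does one codeword prefix another?):
  B='00' vs E='010': no prefix
  B='00' vs F='011': no prefix
  E='010' vs B='00': no prefix
  E='010' vs F='011': no prefix
  F='011' vs B='00': no prefix
  F='011' vs E='010': no prefix
No violation found over all pairs.

YES -- this is a valid prefix code. No codeword is a prefix of any other codeword.


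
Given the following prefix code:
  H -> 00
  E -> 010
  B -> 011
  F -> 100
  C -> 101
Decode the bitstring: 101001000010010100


Decoding step by step:
Bits 101 -> C
Bits 00 -> H
Bits 100 -> F
Bits 00 -> H
Bits 100 -> F
Bits 101 -> C
Bits 00 -> H


Decoded message: CHFHFCH


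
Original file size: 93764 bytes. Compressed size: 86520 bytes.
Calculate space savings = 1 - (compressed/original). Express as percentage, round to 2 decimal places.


ratio = compressed/original = 86520/93764 = 0.922742
savings = 1 - ratio = 1 - 0.922742 = 0.077258
as a percentage: 0.077258 * 100 = 7.73%

Space savings = 1 - 86520/93764 = 7.73%


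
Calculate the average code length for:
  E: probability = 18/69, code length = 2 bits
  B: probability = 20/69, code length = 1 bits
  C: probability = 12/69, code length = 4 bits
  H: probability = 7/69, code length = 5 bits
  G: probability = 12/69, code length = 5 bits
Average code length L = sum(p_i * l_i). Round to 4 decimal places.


Weighted contributions p_i * l_i:
  E: (18/69) * 2 = 36/69
  B: (20/69) * 1 = 20/69
  C: (12/69) * 4 = 48/69
  H: (7/69) * 5 = 35/69
  G: (12/69) * 5 = 60/69
Sum = (36 + 20 + 48 + 35 + 60)/69 = 199/69

L = 199/69 = 2.8841 bits/symbol


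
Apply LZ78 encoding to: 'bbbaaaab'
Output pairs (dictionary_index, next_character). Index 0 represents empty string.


LZ78 encoding steps:
Dictionary: {0: ''}
Step 1: w='' (idx 0), next='b' -> output (0, 'b'), add 'b' as idx 1
Step 2: w='b' (idx 1), next='b' -> output (1, 'b'), add 'bb' as idx 2
Step 3: w='' (idx 0), next='a' -> output (0, 'a'), add 'a' as idx 3
Step 4: w='a' (idx 3), next='a' -> output (3, 'a'), add 'aa' as idx 4
Step 5: w='a' (idx 3), next='b' -> output (3, 'b'), add 'ab' as idx 5


Encoded: [(0, 'b'), (1, 'b'), (0, 'a'), (3, 'a'), (3, 'b')]


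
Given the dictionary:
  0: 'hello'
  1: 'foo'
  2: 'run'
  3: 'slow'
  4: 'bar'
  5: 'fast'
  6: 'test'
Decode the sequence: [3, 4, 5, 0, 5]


Look up each index in the dictionary:
  3 -> 'slow'
  4 -> 'bar'
  5 -> 'fast'
  0 -> 'hello'
  5 -> 'fast'

Decoded: "slow bar fast hello fast"


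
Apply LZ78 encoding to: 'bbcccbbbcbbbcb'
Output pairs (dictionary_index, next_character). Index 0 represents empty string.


LZ78 encoding steps:
Dictionary: {0: ''}
Step 1: w='' (idx 0), next='b' -> output (0, 'b'), add 'b' as idx 1
Step 2: w='b' (idx 1), next='c' -> output (1, 'c'), add 'bc' as idx 2
Step 3: w='' (idx 0), next='c' -> output (0, 'c'), add 'c' as idx 3
Step 4: w='c' (idx 3), next='b' -> output (3, 'b'), add 'cb' as idx 4
Step 5: w='b' (idx 1), next='b' -> output (1, 'b'), add 'bb' as idx 5
Step 6: w='cb' (idx 4), next='b' -> output (4, 'b'), add 'cbb' as idx 6
Step 7: w='bc' (idx 2), next='b' -> output (2, 'b'), add 'bcb' as idx 7


Encoded: [(0, 'b'), (1, 'c'), (0, 'c'), (3, 'b'), (1, 'b'), (4, 'b'), (2, 'b')]


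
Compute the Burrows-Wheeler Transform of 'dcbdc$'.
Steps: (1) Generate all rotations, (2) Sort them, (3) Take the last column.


Rotations (sorted):
  0: $dcbdc -> last char: c
  1: bdc$dc -> last char: c
  2: c$dcbd -> last char: d
  3: cbdc$d -> last char: d
  4: dc$dcb -> last char: b
  5: dcbdc$ -> last char: $


BWT = ccddb$


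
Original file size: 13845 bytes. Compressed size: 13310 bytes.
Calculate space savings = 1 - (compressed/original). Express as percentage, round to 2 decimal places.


ratio = compressed/original = 13310/13845 = 0.961358
savings = 1 - ratio = 1 - 0.961358 = 0.038642
as a percentage: 0.038642 * 100 = 3.86%

Space savings = 1 - 13310/13845 = 3.86%


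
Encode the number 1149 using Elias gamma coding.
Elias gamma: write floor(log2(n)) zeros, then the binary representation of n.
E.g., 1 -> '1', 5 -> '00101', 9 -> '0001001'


num_bits = floor(log2(1149)) + 1 = 11
leading_zeros = num_bits - 1 = 10
binary(1149) = 10001111101

Elias gamma(1149) = '0000000000' + '10001111101' = 000000000010001111101 (21 bits)
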